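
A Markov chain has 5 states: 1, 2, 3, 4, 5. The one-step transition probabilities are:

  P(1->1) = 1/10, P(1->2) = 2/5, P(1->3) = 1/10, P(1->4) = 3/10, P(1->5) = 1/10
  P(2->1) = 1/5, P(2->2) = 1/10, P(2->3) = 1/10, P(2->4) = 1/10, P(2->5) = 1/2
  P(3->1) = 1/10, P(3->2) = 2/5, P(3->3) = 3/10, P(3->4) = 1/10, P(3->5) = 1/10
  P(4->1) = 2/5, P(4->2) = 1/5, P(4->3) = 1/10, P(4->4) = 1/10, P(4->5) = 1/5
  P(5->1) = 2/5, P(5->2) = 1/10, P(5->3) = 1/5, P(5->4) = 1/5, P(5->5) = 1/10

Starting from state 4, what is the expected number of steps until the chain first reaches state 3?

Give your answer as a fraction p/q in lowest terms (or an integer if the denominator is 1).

Let h_i = expected steps to first reach 3 from state i.
Boundary: h_3 = 0.
First-step equations for the other states:
  h_1 = 1 + 1/10*h_1 + 2/5*h_2 + 1/10*h_3 + 3/10*h_4 + 1/10*h_5
  h_2 = 1 + 1/5*h_1 + 1/10*h_2 + 1/10*h_3 + 1/10*h_4 + 1/2*h_5
  h_4 = 1 + 2/5*h_1 + 1/5*h_2 + 1/10*h_3 + 1/10*h_4 + 1/5*h_5
  h_5 = 1 + 2/5*h_1 + 1/10*h_2 + 1/5*h_3 + 1/5*h_4 + 1/10*h_5

Substituting h_3 = 0 and rearranging gives the linear system (I - Q) h = 1:
  [9/10, -2/5, -3/10, -1/10] . (h_1, h_2, h_4, h_5) = 1
  [-1/5, 9/10, -1/10, -1/2] . (h_1, h_2, h_4, h_5) = 1
  [-2/5, -1/5, 9/10, -1/5] . (h_1, h_2, h_4, h_5) = 1
  [-2/5, -1/10, -1/5, 9/10] . (h_1, h_2, h_4, h_5) = 1

Solving yields:
  h_1 = 8315/1007
  h_2 = 8085/1007
  h_4 = 8290/1007
  h_5 = 7555/1007

Starting state is 4, so the expected hitting time is h_4 = 8290/1007.

Answer: 8290/1007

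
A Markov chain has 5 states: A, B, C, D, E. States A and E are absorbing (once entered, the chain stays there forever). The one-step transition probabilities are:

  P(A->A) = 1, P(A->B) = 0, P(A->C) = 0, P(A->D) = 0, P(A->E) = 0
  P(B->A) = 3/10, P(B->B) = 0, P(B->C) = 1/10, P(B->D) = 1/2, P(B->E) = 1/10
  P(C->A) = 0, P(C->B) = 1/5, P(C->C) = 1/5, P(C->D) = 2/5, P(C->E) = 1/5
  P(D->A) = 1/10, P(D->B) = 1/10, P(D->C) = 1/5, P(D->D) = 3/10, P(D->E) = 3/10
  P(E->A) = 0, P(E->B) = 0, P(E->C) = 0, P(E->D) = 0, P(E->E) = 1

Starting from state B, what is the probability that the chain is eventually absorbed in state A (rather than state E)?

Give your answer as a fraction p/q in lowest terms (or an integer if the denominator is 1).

Let a_i = P(absorbed in A | start in state i).
Boundary conditions: a_A = 1, a_E = 0.
For each transient state i, a_i = sum_j P(i->j) * a_j:
  a_B = 3/10*a_A + 0*a_B + 1/10*a_C + 1/2*a_D + 1/10*a_E
  a_C = 0*a_A + 1/5*a_B + 1/5*a_C + 2/5*a_D + 1/5*a_E
  a_D = 1/10*a_A + 1/10*a_B + 1/5*a_C + 3/10*a_D + 3/10*a_E

Substituting a_A = 1 and a_E = 0, rearrange to (I - Q) a = r where r[i] = P(i -> A):
  [1, -1/10, -1/2] . (a_B, a_C, a_D) = 3/10
  [-1/5, 4/5, -2/5] . (a_B, a_C, a_D) = 0
  [-1/10, -1/5, 7/10] . (a_B, a_C, a_D) = 1/10

Solving yields:
  a_B = 94/201
  a_C = 52/201
  a_D = 19/67

Starting state is B, so the absorption probability is a_B = 94/201.

Answer: 94/201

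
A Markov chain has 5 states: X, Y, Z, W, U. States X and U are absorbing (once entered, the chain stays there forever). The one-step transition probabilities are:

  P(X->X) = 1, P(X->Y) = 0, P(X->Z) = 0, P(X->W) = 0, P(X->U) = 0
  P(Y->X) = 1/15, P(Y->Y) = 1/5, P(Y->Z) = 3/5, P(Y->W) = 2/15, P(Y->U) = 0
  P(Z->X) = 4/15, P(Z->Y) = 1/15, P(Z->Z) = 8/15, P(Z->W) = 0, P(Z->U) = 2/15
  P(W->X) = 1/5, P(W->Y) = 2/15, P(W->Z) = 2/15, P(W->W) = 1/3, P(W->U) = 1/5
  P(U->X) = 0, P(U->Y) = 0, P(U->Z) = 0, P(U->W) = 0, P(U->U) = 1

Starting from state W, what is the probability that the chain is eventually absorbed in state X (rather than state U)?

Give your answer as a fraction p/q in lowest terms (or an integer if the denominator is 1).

Answer: 409/718

Derivation:
Let a_i = P(absorbed in X | start in state i).
Boundary conditions: a_X = 1, a_U = 0.
For each transient state i, a_i = sum_j P(i->j) * a_j:
  a_Y = 1/15*a_X + 1/5*a_Y + 3/5*a_Z + 2/15*a_W + 0*a_U
  a_Z = 4/15*a_X + 1/15*a_Y + 8/15*a_Z + 0*a_W + 2/15*a_U
  a_W = 1/5*a_X + 2/15*a_Y + 2/15*a_Z + 1/3*a_W + 1/5*a_U

Substituting a_X = 1 and a_U = 0, rearrange to (I - Q) a = r where r[i] = P(i -> X):
  [4/5, -3/5, -2/15] . (a_Y, a_Z, a_W) = 1/15
  [-1/15, 7/15, 0] . (a_Y, a_Z, a_W) = 4/15
  [-2/15, -2/15, 2/3] . (a_Y, a_Z, a_W) = 1/5

Solving yields:
  a_Y = 244/359
  a_Z = 240/359
  a_W = 409/718

Starting state is W, so the absorption probability is a_W = 409/718.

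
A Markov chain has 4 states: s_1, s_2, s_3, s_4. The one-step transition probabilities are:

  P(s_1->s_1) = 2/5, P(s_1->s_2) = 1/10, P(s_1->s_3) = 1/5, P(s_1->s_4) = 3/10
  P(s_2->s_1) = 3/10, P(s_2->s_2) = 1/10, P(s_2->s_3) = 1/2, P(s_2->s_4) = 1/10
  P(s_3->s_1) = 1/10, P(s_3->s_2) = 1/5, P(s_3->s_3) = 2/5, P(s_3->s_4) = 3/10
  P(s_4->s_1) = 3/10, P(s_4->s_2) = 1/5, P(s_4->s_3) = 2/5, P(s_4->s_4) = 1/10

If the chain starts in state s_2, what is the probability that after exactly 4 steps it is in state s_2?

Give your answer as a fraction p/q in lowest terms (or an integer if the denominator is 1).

Answer: 793/5000

Derivation:
Computing P^4 by repeated multiplication:
P^1 =
  s_1: [2/5, 1/10, 1/5, 3/10]
  s_2: [3/10, 1/10, 1/2, 1/10]
  s_3: [1/10, 1/5, 2/5, 3/10]
  s_4: [3/10, 1/5, 2/5, 1/10]
P^2 =
  s_1: [3/10, 3/20, 33/100, 11/50]
  s_2: [23/100, 4/25, 7/20, 13/50]
  s_3: [23/100, 17/100, 2/5, 1/5]
  s_4: [1/4, 3/20, 9/25, 6/25]
P^3 =
  s_1: [33/125, 31/200, 71/200, 113/500]
  s_2: [253/1000, 161/1000, 37/100, 27/125]
  s_3: [243/1000, 4/25, 371/1000, 113/500]
  s_4: [253/1000, 4/25, 73/200, 111/500]
P^4 =
  s_1: [1277/5000, 1581/10000, 3627/10000, 1119/5000]
  s_2: [2513/10000, 793/5000, 731/2000, 1123/5000]
  s_3: [2501/10000, 1597/10000, 1837/5000, 557/2500]
  s_4: [2523/10000, 1587/10000, 1827/5000, 559/2500]

(P^4)[s_2 -> s_2] = 793/5000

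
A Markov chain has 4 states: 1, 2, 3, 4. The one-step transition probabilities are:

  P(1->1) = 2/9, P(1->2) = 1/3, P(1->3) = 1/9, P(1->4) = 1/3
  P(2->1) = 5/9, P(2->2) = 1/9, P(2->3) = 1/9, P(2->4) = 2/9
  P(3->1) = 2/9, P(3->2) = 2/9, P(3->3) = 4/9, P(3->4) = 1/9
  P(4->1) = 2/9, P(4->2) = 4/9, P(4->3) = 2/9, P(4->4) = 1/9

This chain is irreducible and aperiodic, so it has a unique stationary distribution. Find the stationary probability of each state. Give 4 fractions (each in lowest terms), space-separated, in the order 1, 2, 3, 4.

The stationary distribution satisfies pi = pi * P, i.e.:
  pi_1 = 2/9*pi_1 + 5/9*pi_2 + 2/9*pi_3 + 2/9*pi_4
  pi_2 = 1/3*pi_1 + 1/9*pi_2 + 2/9*pi_3 + 4/9*pi_4
  pi_3 = 1/9*pi_1 + 1/9*pi_2 + 4/9*pi_3 + 2/9*pi_4
  pi_4 = 1/3*pi_1 + 2/9*pi_2 + 1/9*pi_3 + 1/9*pi_4
with normalization: pi_1 + pi_2 + pi_3 + pi_4 = 1.

Using the first 3 balance equations plus normalization, the linear system A*pi = b is:
  [-7/9, 5/9, 2/9, 2/9] . pi = 0
  [1/3, -8/9, 2/9, 4/9] . pi = 0
  [1/9, 1/9, -5/9, 2/9] . pi = 0
  [1, 1, 1, 1] . pi = 1

Solving yields:
  pi_1 = 236/753
  pi_2 = 206/753
  pi_3 = 152/753
  pi_4 = 53/251

Verification (pi * P):
  236/753*2/9 + 206/753*5/9 + 152/753*2/9 + 53/251*2/9 = 236/753 = pi_1  (ok)
  236/753*1/3 + 206/753*1/9 + 152/753*2/9 + 53/251*4/9 = 206/753 = pi_2  (ok)
  236/753*1/9 + 206/753*1/9 + 152/753*4/9 + 53/251*2/9 = 152/753 = pi_3  (ok)
  236/753*1/3 + 206/753*2/9 + 152/753*1/9 + 53/251*1/9 = 53/251 = pi_4  (ok)

Answer: 236/753 206/753 152/753 53/251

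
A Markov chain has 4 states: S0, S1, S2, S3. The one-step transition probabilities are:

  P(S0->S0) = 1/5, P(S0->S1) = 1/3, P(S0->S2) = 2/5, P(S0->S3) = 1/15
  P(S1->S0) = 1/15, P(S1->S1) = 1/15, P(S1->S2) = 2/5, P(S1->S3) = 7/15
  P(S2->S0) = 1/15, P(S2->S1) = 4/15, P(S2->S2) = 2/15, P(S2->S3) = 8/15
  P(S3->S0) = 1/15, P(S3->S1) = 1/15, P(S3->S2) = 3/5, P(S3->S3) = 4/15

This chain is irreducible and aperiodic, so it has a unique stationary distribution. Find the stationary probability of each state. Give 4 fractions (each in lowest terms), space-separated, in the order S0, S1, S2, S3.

The stationary distribution satisfies pi = pi * P, i.e.:
  pi_S0 = 1/5*pi_S0 + 1/15*pi_S1 + 1/15*pi_S2 + 1/15*pi_S3
  pi_S1 = 1/3*pi_S0 + 1/15*pi_S1 + 4/15*pi_S2 + 1/15*pi_S3
  pi_S2 = 2/5*pi_S0 + 2/5*pi_S1 + 2/15*pi_S2 + 3/5*pi_S3
  pi_S3 = 1/15*pi_S0 + 7/15*pi_S1 + 8/15*pi_S2 + 4/15*pi_S3
with normalization: pi_S0 + pi_S1 + pi_S2 + pi_S3 = 1.

Using the first 3 balance equations plus normalization, the linear system A*pi = b is:
  [-4/5, 1/15, 1/15, 1/15] . pi = 0
  [1/3, -14/15, 4/15, 1/15] . pi = 0
  [2/5, 2/5, -13/15, 3/5] . pi = 0
  [1, 1, 1, 1] . pi = 1

Solving yields:
  pi_S0 = 1/13
  pi_S1 = 716/4407
  pi_S2 = 553/1469
  pi_S3 = 1693/4407

Verification (pi * P):
  1/13*1/5 + 716/4407*1/15 + 553/1469*1/15 + 1693/4407*1/15 = 1/13 = pi_S0  (ok)
  1/13*1/3 + 716/4407*1/15 + 553/1469*4/15 + 1693/4407*1/15 = 716/4407 = pi_S1  (ok)
  1/13*2/5 + 716/4407*2/5 + 553/1469*2/15 + 1693/4407*3/5 = 553/1469 = pi_S2  (ok)
  1/13*1/15 + 716/4407*7/15 + 553/1469*8/15 + 1693/4407*4/15 = 1693/4407 = pi_S3  (ok)

Answer: 1/13 716/4407 553/1469 1693/4407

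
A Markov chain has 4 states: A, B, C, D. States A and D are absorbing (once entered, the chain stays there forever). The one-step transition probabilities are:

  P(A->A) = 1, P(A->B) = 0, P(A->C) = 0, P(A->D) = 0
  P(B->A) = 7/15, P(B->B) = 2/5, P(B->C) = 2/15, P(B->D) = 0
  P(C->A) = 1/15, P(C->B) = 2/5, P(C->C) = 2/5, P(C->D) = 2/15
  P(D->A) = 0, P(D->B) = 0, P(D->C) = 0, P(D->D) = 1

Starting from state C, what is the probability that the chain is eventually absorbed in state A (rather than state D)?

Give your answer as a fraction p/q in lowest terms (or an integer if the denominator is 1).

Let a_i = P(absorbed in A | start in state i).
Boundary conditions: a_A = 1, a_D = 0.
For each transient state i, a_i = sum_j P(i->j) * a_j:
  a_B = 7/15*a_A + 2/5*a_B + 2/15*a_C + 0*a_D
  a_C = 1/15*a_A + 2/5*a_B + 2/5*a_C + 2/15*a_D

Substituting a_A = 1 and a_D = 0, rearrange to (I - Q) a = r where r[i] = P(i -> A):
  [3/5, -2/15] . (a_B, a_C) = 7/15
  [-2/5, 3/5] . (a_B, a_C) = 1/15

Solving yields:
  a_B = 65/69
  a_C = 17/23

Starting state is C, so the absorption probability is a_C = 17/23.

Answer: 17/23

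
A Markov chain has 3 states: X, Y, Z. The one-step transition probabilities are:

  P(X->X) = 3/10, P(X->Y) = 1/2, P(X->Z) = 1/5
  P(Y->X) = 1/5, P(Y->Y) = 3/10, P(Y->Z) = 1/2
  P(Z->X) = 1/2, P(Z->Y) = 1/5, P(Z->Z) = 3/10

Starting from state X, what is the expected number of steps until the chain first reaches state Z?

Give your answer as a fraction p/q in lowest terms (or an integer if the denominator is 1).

Let h_i = expected steps to first reach Z from state i.
Boundary: h_Z = 0.
First-step equations for the other states:
  h_X = 1 + 3/10*h_X + 1/2*h_Y + 1/5*h_Z
  h_Y = 1 + 1/5*h_X + 3/10*h_Y + 1/2*h_Z

Substituting h_Z = 0 and rearranging gives the linear system (I - Q) h = 1:
  [7/10, -1/2] . (h_X, h_Y) = 1
  [-1/5, 7/10] . (h_X, h_Y) = 1

Solving yields:
  h_X = 40/13
  h_Y = 30/13

Starting state is X, so the expected hitting time is h_X = 40/13.

Answer: 40/13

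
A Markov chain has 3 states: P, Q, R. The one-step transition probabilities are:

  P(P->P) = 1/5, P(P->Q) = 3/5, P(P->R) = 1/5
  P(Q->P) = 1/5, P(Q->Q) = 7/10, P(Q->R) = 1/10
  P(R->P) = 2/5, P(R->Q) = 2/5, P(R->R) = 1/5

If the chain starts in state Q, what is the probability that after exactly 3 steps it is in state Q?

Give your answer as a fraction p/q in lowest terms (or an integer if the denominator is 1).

Computing P^3 by repeated multiplication:
P^1 =
  P: [1/5, 3/5, 1/5]
  Q: [1/5, 7/10, 1/10]
  R: [2/5, 2/5, 1/5]
P^2 =
  P: [6/25, 31/50, 7/50]
  Q: [11/50, 13/20, 13/100]
  R: [6/25, 3/5, 4/25]
P^3 =
  P: [57/250, 317/500, 69/500]
  Q: [113/500, 639/1000, 27/200]
  R: [29/125, 157/250, 7/50]

(P^3)[Q -> Q] = 639/1000

Answer: 639/1000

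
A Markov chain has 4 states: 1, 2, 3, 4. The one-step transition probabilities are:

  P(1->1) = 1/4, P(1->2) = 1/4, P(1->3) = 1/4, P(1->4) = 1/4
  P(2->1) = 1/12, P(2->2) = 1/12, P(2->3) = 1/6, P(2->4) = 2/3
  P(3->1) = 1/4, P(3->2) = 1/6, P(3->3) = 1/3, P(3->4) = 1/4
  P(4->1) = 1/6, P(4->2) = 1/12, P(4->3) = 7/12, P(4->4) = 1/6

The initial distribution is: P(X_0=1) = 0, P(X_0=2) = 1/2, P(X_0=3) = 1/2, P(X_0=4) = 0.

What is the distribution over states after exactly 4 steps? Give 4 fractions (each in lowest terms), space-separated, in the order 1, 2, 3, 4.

Propagating the distribution step by step (d_{t+1} = d_t * P):
d_0 = (1=0, 2=1/2, 3=1/2, 4=0)
  d_1[1] = 0*1/4 + 1/2*1/12 + 1/2*1/4 + 0*1/6 = 1/6
  d_1[2] = 0*1/4 + 1/2*1/12 + 1/2*1/6 + 0*1/12 = 1/8
  d_1[3] = 0*1/4 + 1/2*1/6 + 1/2*1/3 + 0*7/12 = 1/4
  d_1[4] = 0*1/4 + 1/2*2/3 + 1/2*1/4 + 0*1/6 = 11/24
d_1 = (1=1/6, 2=1/8, 3=1/4, 4=11/24)
  d_2[1] = 1/6*1/4 + 1/8*1/12 + 1/4*1/4 + 11/24*1/6 = 55/288
  d_2[2] = 1/6*1/4 + 1/8*1/12 + 1/4*1/6 + 11/24*1/12 = 19/144
  d_2[3] = 1/6*1/4 + 1/8*1/6 + 1/4*1/3 + 11/24*7/12 = 119/288
  d_2[4] = 1/6*1/4 + 1/8*2/3 + 1/4*1/4 + 11/24*1/6 = 19/72
d_2 = (1=55/288, 2=19/144, 3=119/288, 4=19/72)
  d_3[1] = 55/288*1/4 + 19/144*1/12 + 119/288*1/4 + 19/72*1/6 = 89/432
  d_3[2] = 55/288*1/4 + 19/144*1/12 + 119/288*1/6 + 19/72*1/12 = 517/3456
  d_3[3] = 55/288*1/4 + 19/144*1/6 + 119/288*1/3 + 19/72*7/12 = 1249/3456
  d_3[4] = 55/288*1/4 + 19/144*2/3 + 119/288*1/4 + 19/72*1/6 = 163/576
d_3 = (1=89/432, 2=517/3456, 3=1249/3456, 4=163/576)
  d_4[1] = 89/432*1/4 + 517/3456*1/12 + 1249/3456*1/4 + 163/576*1/6 = 2089/10368
  d_4[2] = 89/432*1/4 + 517/3456*1/12 + 1249/3456*1/6 + 163/576*1/12 = 227/1536
  d_4[3] = 89/432*1/4 + 517/3456*1/6 + 1249/3456*1/3 + 163/576*7/12 = 139/384
  d_4[4] = 89/432*1/4 + 517/3456*2/3 + 1249/3456*1/4 + 163/576*1/6 = 11975/41472
d_4 = (1=2089/10368, 2=227/1536, 3=139/384, 4=11975/41472)

Answer: 2089/10368 227/1536 139/384 11975/41472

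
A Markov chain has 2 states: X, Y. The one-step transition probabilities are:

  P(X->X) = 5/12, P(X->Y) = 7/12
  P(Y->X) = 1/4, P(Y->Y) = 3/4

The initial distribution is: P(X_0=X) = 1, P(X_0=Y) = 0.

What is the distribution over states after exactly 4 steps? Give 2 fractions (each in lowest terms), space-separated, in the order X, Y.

Propagating the distribution step by step (d_{t+1} = d_t * P):
d_0 = (X=1, Y=0)
  d_1[X] = 1*5/12 + 0*1/4 = 5/12
  d_1[Y] = 1*7/12 + 0*3/4 = 7/12
d_1 = (X=5/12, Y=7/12)
  d_2[X] = 5/12*5/12 + 7/12*1/4 = 23/72
  d_2[Y] = 5/12*7/12 + 7/12*3/4 = 49/72
d_2 = (X=23/72, Y=49/72)
  d_3[X] = 23/72*5/12 + 49/72*1/4 = 131/432
  d_3[Y] = 23/72*7/12 + 49/72*3/4 = 301/432
d_3 = (X=131/432, Y=301/432)
  d_4[X] = 131/432*5/12 + 301/432*1/4 = 779/2592
  d_4[Y] = 131/432*7/12 + 301/432*3/4 = 1813/2592
d_4 = (X=779/2592, Y=1813/2592)

Answer: 779/2592 1813/2592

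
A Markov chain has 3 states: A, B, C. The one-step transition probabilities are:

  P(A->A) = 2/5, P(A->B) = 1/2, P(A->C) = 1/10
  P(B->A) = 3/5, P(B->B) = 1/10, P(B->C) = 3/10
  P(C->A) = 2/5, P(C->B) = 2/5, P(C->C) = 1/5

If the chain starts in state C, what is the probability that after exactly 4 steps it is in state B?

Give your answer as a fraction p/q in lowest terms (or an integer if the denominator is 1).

Computing P^4 by repeated multiplication:
P^1 =
  A: [2/5, 1/2, 1/10]
  B: [3/5, 1/10, 3/10]
  C: [2/5, 2/5, 1/5]
P^2 =
  A: [1/2, 29/100, 21/100]
  B: [21/50, 43/100, 3/20]
  C: [12/25, 8/25, 1/5]
P^3 =
  A: [229/500, 363/1000, 179/1000]
  B: [243/500, 313/1000, 201/1000]
  C: [58/125, 44/125, 23/125]
P^4 =
  A: [2363/5000, 3369/10000, 381/2000]
  B: [2313/5000, 3547/10000, 1827/10000]
  C: [294/625, 213/625, 118/625]

(P^4)[C -> B] = 213/625

Answer: 213/625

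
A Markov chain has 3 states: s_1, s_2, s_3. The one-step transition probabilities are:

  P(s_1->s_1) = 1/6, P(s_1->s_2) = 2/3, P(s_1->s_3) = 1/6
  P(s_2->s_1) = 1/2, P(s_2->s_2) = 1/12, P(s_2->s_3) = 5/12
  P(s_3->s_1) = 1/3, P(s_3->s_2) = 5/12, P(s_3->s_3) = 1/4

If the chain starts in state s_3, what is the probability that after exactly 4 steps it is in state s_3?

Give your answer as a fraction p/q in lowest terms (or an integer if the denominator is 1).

Computing P^4 by repeated multiplication:
P^1 =
  s_1: [1/6, 2/3, 1/6]
  s_2: [1/2, 1/12, 5/12]
  s_3: [1/3, 5/12, 1/4]
P^2 =
  s_1: [5/12, 17/72, 25/72]
  s_2: [19/72, 37/72, 2/9]
  s_3: [25/72, 13/36, 7/24]
P^3 =
  s_1: [131/432, 191/432, 55/216]
  s_2: [3/8, 269/864, 271/864]
  s_3: [145/432, 331/864, 9/32]
P^4 =
  s_1: [77/216, 1789/5184, 1547/5184]
  s_2: [1673/5184, 527/1296, 1403/5184]
  s_3: [1769/5184, 1933/5184, 247/864]

(P^4)[s_3 -> s_3] = 247/864

Answer: 247/864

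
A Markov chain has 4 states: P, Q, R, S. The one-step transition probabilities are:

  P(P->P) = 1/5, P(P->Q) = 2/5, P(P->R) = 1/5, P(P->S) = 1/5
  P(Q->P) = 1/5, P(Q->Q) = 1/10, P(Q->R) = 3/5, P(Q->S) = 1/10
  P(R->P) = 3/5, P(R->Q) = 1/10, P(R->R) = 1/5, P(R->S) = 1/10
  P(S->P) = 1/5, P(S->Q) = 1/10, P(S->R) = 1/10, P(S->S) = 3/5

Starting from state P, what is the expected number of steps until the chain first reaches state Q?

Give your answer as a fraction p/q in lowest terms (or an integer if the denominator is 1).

Answer: 295/76

Derivation:
Let h_i = expected steps to first reach Q from state i.
Boundary: h_Q = 0.
First-step equations for the other states:
  h_P = 1 + 1/5*h_P + 2/5*h_Q + 1/5*h_R + 1/5*h_S
  h_R = 1 + 3/5*h_P + 1/10*h_Q + 1/5*h_R + 1/10*h_S
  h_S = 1 + 1/5*h_P + 1/10*h_Q + 1/10*h_R + 3/5*h_S

Substituting h_Q = 0 and rearranging gives the linear system (I - Q) h = 1:
  [4/5, -1/5, -1/5] . (h_P, h_R, h_S) = 1
  [-3/5, 4/5, -1/10] . (h_P, h_R, h_S) = 1
  [-1/5, -1/10, 2/5] . (h_P, h_R, h_S) = 1

Solving yields:
  h_P = 295/76
  h_R = 185/38
  h_S = 215/38

Starting state is P, so the expected hitting time is h_P = 295/76.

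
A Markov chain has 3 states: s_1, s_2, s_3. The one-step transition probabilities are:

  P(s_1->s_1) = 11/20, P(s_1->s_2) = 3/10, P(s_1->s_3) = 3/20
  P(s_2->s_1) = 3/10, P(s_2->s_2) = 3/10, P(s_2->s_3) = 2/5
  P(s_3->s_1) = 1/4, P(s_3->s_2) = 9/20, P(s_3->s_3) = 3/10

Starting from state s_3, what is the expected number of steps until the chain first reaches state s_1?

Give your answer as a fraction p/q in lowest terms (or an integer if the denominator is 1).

Answer: 115/31

Derivation:
Let h_i = expected steps to first reach s_1 from state i.
Boundary: h_s_1 = 0.
First-step equations for the other states:
  h_s_2 = 1 + 3/10*h_s_1 + 3/10*h_s_2 + 2/5*h_s_3
  h_s_3 = 1 + 1/4*h_s_1 + 9/20*h_s_2 + 3/10*h_s_3

Substituting h_s_1 = 0 and rearranging gives the linear system (I - Q) h = 1:
  [7/10, -2/5] . (h_s_2, h_s_3) = 1
  [-9/20, 7/10] . (h_s_2, h_s_3) = 1

Solving yields:
  h_s_2 = 110/31
  h_s_3 = 115/31

Starting state is s_3, so the expected hitting time is h_s_3 = 115/31.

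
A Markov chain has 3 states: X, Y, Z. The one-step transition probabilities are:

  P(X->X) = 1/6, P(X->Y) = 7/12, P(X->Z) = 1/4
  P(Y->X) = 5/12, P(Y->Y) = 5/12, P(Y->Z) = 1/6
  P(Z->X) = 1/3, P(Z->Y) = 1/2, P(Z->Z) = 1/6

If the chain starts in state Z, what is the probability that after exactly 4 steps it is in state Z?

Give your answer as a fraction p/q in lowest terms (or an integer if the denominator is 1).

Answer: 2005/10368

Derivation:
Computing P^4 by repeated multiplication:
P^1 =
  X: [1/6, 7/12, 1/4]
  Y: [5/12, 5/12, 1/6]
  Z: [1/3, 1/2, 1/6]
P^2 =
  X: [17/48, 67/144, 13/72]
  Y: [43/144, 1/2, 29/144]
  Z: [23/72, 35/72, 7/36]
P^3 =
  X: [541/1728, 53/108, 113/576]
  Y: [281/864, 835/1728, 331/1728]
  Z: [277/864, 35/72, 167/864]
P^4 =
  X: [371/1152, 10061/20736, 3997/20736]
  Y: [6623/20736, 3365/6912, 2009/10368]
  Z: [1661/5184, 5041/10368, 2005/10368]

(P^4)[Z -> Z] = 2005/10368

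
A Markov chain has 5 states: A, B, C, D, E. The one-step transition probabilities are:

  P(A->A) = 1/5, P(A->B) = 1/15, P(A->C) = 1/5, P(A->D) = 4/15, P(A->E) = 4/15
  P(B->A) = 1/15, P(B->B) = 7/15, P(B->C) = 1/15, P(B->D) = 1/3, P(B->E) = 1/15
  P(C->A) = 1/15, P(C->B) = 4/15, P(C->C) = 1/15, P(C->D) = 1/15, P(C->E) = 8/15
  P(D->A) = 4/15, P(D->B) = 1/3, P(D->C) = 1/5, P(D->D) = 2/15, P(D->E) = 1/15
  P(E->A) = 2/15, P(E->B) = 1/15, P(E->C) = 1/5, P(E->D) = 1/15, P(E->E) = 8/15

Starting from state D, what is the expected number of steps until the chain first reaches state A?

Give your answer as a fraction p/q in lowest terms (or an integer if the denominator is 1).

Answer: 2120/309

Derivation:
Let h_i = expected steps to first reach A from state i.
Boundary: h_A = 0.
First-step equations for the other states:
  h_B = 1 + 1/15*h_A + 7/15*h_B + 1/15*h_C + 1/3*h_D + 1/15*h_E
  h_C = 1 + 1/15*h_A + 4/15*h_B + 1/15*h_C + 1/15*h_D + 8/15*h_E
  h_D = 1 + 4/15*h_A + 1/3*h_B + 1/5*h_C + 2/15*h_D + 1/15*h_E
  h_E = 1 + 2/15*h_A + 1/15*h_B + 1/5*h_C + 1/15*h_D + 8/15*h_E

Substituting h_A = 0 and rearranging gives the linear system (I - Q) h = 1:
  [8/15, -1/15, -1/3, -1/15] . (h_B, h_C, h_D, h_E) = 1
  [-4/15, 14/15, -1/15, -8/15] . (h_B, h_C, h_D, h_E) = 1
  [-1/3, -1/5, 13/15, -1/15] . (h_B, h_C, h_D, h_E) = 1
  [-1/15, -1/5, -1/15, 7/15] . (h_B, h_C, h_D, h_E) = 1

Solving yields:
  h_B = 845/103
  h_C = 1735/206
  h_D = 2120/309
  h_E = 4885/618

Starting state is D, so the expected hitting time is h_D = 2120/309.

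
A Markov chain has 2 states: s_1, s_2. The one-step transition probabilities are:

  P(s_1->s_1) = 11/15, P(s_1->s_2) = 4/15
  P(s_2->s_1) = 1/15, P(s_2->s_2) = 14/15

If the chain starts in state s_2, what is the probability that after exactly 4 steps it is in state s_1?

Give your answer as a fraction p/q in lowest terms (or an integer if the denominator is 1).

Answer: 13/81

Derivation:
Computing P^4 by repeated multiplication:
P^1 =
  s_1: [11/15, 4/15]
  s_2: [1/15, 14/15]
P^2 =
  s_1: [5/9, 4/9]
  s_2: [1/9, 8/9]
P^3 =
  s_1: [59/135, 76/135]
  s_2: [19/135, 116/135]
P^4 =
  s_1: [29/81, 52/81]
  s_2: [13/81, 68/81]

(P^4)[s_2 -> s_1] = 13/81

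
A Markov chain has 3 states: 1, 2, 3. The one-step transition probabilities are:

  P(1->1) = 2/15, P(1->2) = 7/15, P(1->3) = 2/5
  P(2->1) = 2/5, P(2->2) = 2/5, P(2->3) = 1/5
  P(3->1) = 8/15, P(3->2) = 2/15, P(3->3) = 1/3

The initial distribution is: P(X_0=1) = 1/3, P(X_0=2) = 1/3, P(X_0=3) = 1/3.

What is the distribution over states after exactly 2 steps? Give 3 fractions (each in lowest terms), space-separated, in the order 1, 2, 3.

Answer: 26/75 46/135 211/675

Derivation:
Propagating the distribution step by step (d_{t+1} = d_t * P):
d_0 = (1=1/3, 2=1/3, 3=1/3)
  d_1[1] = 1/3*2/15 + 1/3*2/5 + 1/3*8/15 = 16/45
  d_1[2] = 1/3*7/15 + 1/3*2/5 + 1/3*2/15 = 1/3
  d_1[3] = 1/3*2/5 + 1/3*1/5 + 1/3*1/3 = 14/45
d_1 = (1=16/45, 2=1/3, 3=14/45)
  d_2[1] = 16/45*2/15 + 1/3*2/5 + 14/45*8/15 = 26/75
  d_2[2] = 16/45*7/15 + 1/3*2/5 + 14/45*2/15 = 46/135
  d_2[3] = 16/45*2/5 + 1/3*1/5 + 14/45*1/3 = 211/675
d_2 = (1=26/75, 2=46/135, 3=211/675)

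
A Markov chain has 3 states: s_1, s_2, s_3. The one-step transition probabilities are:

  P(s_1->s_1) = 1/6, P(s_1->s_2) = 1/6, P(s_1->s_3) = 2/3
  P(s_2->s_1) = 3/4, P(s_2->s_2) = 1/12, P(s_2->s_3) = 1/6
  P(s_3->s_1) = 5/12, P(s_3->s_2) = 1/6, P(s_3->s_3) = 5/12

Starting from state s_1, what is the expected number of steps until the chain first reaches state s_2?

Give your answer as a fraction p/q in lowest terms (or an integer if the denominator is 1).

Answer: 6

Derivation:
Let h_i = expected steps to first reach s_2 from state i.
Boundary: h_s_2 = 0.
First-step equations for the other states:
  h_s_1 = 1 + 1/6*h_s_1 + 1/6*h_s_2 + 2/3*h_s_3
  h_s_3 = 1 + 5/12*h_s_1 + 1/6*h_s_2 + 5/12*h_s_3

Substituting h_s_2 = 0 and rearranging gives the linear system (I - Q) h = 1:
  [5/6, -2/3] . (h_s_1, h_s_3) = 1
  [-5/12, 7/12] . (h_s_1, h_s_3) = 1

Solving yields:
  h_s_1 = 6
  h_s_3 = 6

Starting state is s_1, so the expected hitting time is h_s_1 = 6.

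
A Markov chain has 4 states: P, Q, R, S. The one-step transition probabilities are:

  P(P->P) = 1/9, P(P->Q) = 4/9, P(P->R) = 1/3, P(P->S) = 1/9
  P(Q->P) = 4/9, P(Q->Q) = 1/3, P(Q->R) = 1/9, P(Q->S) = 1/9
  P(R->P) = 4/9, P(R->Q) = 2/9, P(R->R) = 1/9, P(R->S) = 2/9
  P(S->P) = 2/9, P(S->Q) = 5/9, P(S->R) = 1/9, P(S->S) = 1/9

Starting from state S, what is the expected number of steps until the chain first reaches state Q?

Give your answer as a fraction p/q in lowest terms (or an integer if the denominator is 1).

Let h_i = expected steps to first reach Q from state i.
Boundary: h_Q = 0.
First-step equations for the other states:
  h_P = 1 + 1/9*h_P + 4/9*h_Q + 1/3*h_R + 1/9*h_S
  h_R = 1 + 4/9*h_P + 2/9*h_Q + 1/9*h_R + 2/9*h_S
  h_S = 1 + 2/9*h_P + 5/9*h_Q + 1/9*h_R + 1/9*h_S

Substituting h_Q = 0 and rearranging gives the linear system (I - Q) h = 1:
  [8/9, -1/3, -1/9] . (h_P, h_R, h_S) = 1
  [-4/9, 8/9, -2/9] . (h_P, h_R, h_S) = 1
  [-2/9, -1/9, 8/9] . (h_P, h_R, h_S) = 1

Solving yields:
  h_P = 909/368
  h_R = 531/184
  h_S = 387/184

Starting state is S, so the expected hitting time is h_S = 387/184.

Answer: 387/184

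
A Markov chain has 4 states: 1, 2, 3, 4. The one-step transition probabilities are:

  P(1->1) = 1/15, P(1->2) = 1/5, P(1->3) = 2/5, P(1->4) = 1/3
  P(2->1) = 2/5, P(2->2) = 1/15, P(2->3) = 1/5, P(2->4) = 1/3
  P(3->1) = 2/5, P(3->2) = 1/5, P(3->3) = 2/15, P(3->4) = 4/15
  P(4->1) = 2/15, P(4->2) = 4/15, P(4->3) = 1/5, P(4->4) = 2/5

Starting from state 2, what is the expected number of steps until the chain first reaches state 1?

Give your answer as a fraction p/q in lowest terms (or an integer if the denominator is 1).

Let h_i = expected steps to first reach 1 from state i.
Boundary: h_1 = 0.
First-step equations for the other states:
  h_2 = 1 + 2/5*h_1 + 1/15*h_2 + 1/5*h_3 + 1/3*h_4
  h_3 = 1 + 2/5*h_1 + 1/5*h_2 + 2/15*h_3 + 4/15*h_4
  h_4 = 1 + 2/15*h_1 + 4/15*h_2 + 1/5*h_3 + 2/5*h_4

Substituting h_1 = 0 and rearranging gives the linear system (I - Q) h = 1:
  [14/15, -1/5, -1/3] . (h_2, h_3, h_4) = 1
  [-1/5, 13/15, -4/15] . (h_2, h_3, h_4) = 1
  [-4/15, -1/5, 3/5] . (h_2, h_3, h_4) = 1

Solving yields:
  h_2 = 120/37
  h_3 = 825/259
  h_4 = 1080/259

Starting state is 2, so the expected hitting time is h_2 = 120/37.

Answer: 120/37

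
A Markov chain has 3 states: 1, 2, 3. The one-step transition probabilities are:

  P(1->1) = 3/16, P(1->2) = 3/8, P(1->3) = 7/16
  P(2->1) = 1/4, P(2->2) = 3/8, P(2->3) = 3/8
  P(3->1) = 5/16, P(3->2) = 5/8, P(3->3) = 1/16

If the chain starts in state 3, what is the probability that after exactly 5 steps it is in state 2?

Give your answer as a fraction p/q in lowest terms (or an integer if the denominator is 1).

Answer: 14795/32768

Derivation:
Computing P^5 by repeated multiplication:
P^1 =
  1: [3/16, 3/8, 7/16]
  2: [1/4, 3/8, 3/8]
  3: [5/16, 5/8, 1/16]
P^2 =
  1: [17/64, 31/64, 1/4]
  2: [33/128, 15/32, 35/128]
  3: [15/64, 25/64, 3/8]
P^3 =
  1: [255/1024, 7/16, 321/1024]
  2: [257/1024, 227/512, 313/1024]
  3: [265/1024, 15/32, 279/1024]
P^4 =
  1: [2081/8192, 1857/4096, 2397/8192]
  2: [519/2048, 1849/4096, 1209/4096]
  3: [2055/8192, 1815/4096, 2507/8192]
P^5 =
  1: [8271/32768, 14685/32768, 2453/8192]
  2: [16555/65536, 7353/16384, 19569/65536]
  3: [8305/32768, 14795/32768, 2417/8192]

(P^5)[3 -> 2] = 14795/32768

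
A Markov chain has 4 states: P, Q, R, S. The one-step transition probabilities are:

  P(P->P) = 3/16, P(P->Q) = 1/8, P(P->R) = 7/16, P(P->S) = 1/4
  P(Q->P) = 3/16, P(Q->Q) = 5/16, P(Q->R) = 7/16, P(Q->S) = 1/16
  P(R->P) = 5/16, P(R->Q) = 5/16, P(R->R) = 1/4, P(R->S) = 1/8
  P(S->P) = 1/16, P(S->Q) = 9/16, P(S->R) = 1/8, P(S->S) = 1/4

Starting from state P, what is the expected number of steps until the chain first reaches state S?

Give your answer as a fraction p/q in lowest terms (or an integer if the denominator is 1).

Let h_i = expected steps to first reach S from state i.
Boundary: h_S = 0.
First-step equations for the other states:
  h_P = 1 + 3/16*h_P + 1/8*h_Q + 7/16*h_R + 1/4*h_S
  h_Q = 1 + 3/16*h_P + 5/16*h_Q + 7/16*h_R + 1/16*h_S
  h_R = 1 + 5/16*h_P + 5/16*h_Q + 1/4*h_R + 1/8*h_S

Substituting h_S = 0 and rearranging gives the linear system (I - Q) h = 1:
  [13/16, -1/8, -7/16] . (h_P, h_Q, h_R) = 1
  [-3/16, 11/16, -7/16] . (h_P, h_Q, h_R) = 1
  [-5/16, -5/16, 3/4] . (h_P, h_Q, h_R) = 1

Solving yields:
  h_P = 3952/629
  h_Q = 4864/629
  h_R = 4512/629

Starting state is P, so the expected hitting time is h_P = 3952/629.

Answer: 3952/629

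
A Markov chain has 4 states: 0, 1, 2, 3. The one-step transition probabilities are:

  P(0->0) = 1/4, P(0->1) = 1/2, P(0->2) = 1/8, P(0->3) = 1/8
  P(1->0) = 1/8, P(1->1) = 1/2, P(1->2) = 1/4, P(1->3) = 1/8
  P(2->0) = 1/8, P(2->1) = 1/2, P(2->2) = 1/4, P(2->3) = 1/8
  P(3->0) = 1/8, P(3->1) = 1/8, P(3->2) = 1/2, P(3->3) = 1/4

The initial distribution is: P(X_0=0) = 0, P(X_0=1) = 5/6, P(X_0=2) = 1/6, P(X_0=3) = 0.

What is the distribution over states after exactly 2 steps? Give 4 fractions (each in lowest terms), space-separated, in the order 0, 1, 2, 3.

Answer: 9/64 29/64 17/64 9/64

Derivation:
Propagating the distribution step by step (d_{t+1} = d_t * P):
d_0 = (0=0, 1=5/6, 2=1/6, 3=0)
  d_1[0] = 0*1/4 + 5/6*1/8 + 1/6*1/8 + 0*1/8 = 1/8
  d_1[1] = 0*1/2 + 5/6*1/2 + 1/6*1/2 + 0*1/8 = 1/2
  d_1[2] = 0*1/8 + 5/6*1/4 + 1/6*1/4 + 0*1/2 = 1/4
  d_1[3] = 0*1/8 + 5/6*1/8 + 1/6*1/8 + 0*1/4 = 1/8
d_1 = (0=1/8, 1=1/2, 2=1/4, 3=1/8)
  d_2[0] = 1/8*1/4 + 1/2*1/8 + 1/4*1/8 + 1/8*1/8 = 9/64
  d_2[1] = 1/8*1/2 + 1/2*1/2 + 1/4*1/2 + 1/8*1/8 = 29/64
  d_2[2] = 1/8*1/8 + 1/2*1/4 + 1/4*1/4 + 1/8*1/2 = 17/64
  d_2[3] = 1/8*1/8 + 1/2*1/8 + 1/4*1/8 + 1/8*1/4 = 9/64
d_2 = (0=9/64, 1=29/64, 2=17/64, 3=9/64)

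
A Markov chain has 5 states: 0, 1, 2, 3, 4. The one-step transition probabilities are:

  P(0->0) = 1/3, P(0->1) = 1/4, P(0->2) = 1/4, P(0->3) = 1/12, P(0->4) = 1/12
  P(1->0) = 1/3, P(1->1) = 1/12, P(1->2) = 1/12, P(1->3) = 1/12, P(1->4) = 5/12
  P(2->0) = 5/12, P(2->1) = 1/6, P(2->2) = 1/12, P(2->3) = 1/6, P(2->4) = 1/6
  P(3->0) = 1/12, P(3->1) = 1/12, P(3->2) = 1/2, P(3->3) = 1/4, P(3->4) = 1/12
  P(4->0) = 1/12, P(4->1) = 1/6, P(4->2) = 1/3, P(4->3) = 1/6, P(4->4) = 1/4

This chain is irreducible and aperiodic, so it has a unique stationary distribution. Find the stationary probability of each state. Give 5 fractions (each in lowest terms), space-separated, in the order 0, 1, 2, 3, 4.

The stationary distribution satisfies pi = pi * P, i.e.:
  pi_0 = 1/3*pi_0 + 1/3*pi_1 + 5/12*pi_2 + 1/12*pi_3 + 1/12*pi_4
  pi_1 = 1/4*pi_0 + 1/12*pi_1 + 1/6*pi_2 + 1/12*pi_3 + 1/6*pi_4
  pi_2 = 1/4*pi_0 + 1/12*pi_1 + 1/12*pi_2 + 1/2*pi_3 + 1/3*pi_4
  pi_3 = 1/12*pi_0 + 1/12*pi_1 + 1/6*pi_2 + 1/4*pi_3 + 1/6*pi_4
  pi_4 = 1/12*pi_0 + 5/12*pi_1 + 1/6*pi_2 + 1/12*pi_3 + 1/4*pi_4
with normalization: pi_0 + pi_1 + pi_2 + pi_3 + pi_4 = 1.

Using the first 4 balance equations plus normalization, the linear system A*pi = b is:
  [-2/3, 1/3, 5/12, 1/12, 1/12] . pi = 0
  [1/4, -11/12, 1/6, 1/12, 1/6] . pi = 0
  [1/4, 1/12, -11/12, 1/2, 1/3] . pi = 0
  [1/12, 1/12, 1/6, -3/4, 1/6] . pi = 0
  [1, 1, 1, 1, 1] . pi = 1

Solving yields:
  pi_0 = 37/137
  pi_1 = 1592/9727
  pi_2 = 2285/9727
  pi_3 = 1385/9727
  pi_4 = 1838/9727

Verification (pi * P):
  37/137*1/3 + 1592/9727*1/3 + 2285/9727*5/12 + 1385/9727*1/12 + 1838/9727*1/12 = 37/137 = pi_0  (ok)
  37/137*1/4 + 1592/9727*1/12 + 2285/9727*1/6 + 1385/9727*1/12 + 1838/9727*1/6 = 1592/9727 = pi_1  (ok)
  37/137*1/4 + 1592/9727*1/12 + 2285/9727*1/12 + 1385/9727*1/2 + 1838/9727*1/3 = 2285/9727 = pi_2  (ok)
  37/137*1/12 + 1592/9727*1/12 + 2285/9727*1/6 + 1385/9727*1/4 + 1838/9727*1/6 = 1385/9727 = pi_3  (ok)
  37/137*1/12 + 1592/9727*5/12 + 2285/9727*1/6 + 1385/9727*1/12 + 1838/9727*1/4 = 1838/9727 = pi_4  (ok)

Answer: 37/137 1592/9727 2285/9727 1385/9727 1838/9727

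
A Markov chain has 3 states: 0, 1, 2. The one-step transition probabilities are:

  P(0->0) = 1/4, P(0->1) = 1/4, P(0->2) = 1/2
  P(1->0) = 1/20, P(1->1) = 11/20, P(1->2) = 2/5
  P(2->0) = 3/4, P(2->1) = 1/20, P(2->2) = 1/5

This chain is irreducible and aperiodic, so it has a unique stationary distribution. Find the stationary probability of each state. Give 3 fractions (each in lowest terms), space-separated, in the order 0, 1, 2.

The stationary distribution satisfies pi = pi * P, i.e.:
  pi_0 = 1/4*pi_0 + 1/20*pi_1 + 3/4*pi_2
  pi_1 = 1/4*pi_0 + 11/20*pi_1 + 1/20*pi_2
  pi_2 = 1/2*pi_0 + 2/5*pi_1 + 1/5*pi_2
with normalization: pi_0 + pi_1 + pi_2 = 1.

Using the first 2 balance equations plus normalization, the linear system A*pi = b is:
  [-3/4, 1/20, 3/4] . pi = 0
  [1/4, -9/20, 1/20] . pi = 0
  [1, 1, 1] . pi = 1

Solving yields:
  pi_0 = 34/89
  pi_1 = 45/178
  pi_2 = 65/178

Verification (pi * P):
  34/89*1/4 + 45/178*1/20 + 65/178*3/4 = 34/89 = pi_0  (ok)
  34/89*1/4 + 45/178*11/20 + 65/178*1/20 = 45/178 = pi_1  (ok)
  34/89*1/2 + 45/178*2/5 + 65/178*1/5 = 65/178 = pi_2  (ok)

Answer: 34/89 45/178 65/178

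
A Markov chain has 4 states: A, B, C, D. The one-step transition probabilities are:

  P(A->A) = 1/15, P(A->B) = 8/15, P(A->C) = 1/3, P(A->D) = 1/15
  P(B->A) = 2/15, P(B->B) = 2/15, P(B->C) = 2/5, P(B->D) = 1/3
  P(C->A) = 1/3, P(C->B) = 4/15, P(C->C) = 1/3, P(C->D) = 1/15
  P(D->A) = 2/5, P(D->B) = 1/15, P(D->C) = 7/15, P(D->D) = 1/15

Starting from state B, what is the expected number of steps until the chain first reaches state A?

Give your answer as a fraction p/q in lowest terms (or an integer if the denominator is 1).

Let h_i = expected steps to first reach A from state i.
Boundary: h_A = 0.
First-step equations for the other states:
  h_B = 1 + 2/15*h_A + 2/15*h_B + 2/5*h_C + 1/3*h_D
  h_C = 1 + 1/3*h_A + 4/15*h_B + 1/3*h_C + 1/15*h_D
  h_D = 1 + 2/5*h_A + 1/15*h_B + 7/15*h_C + 1/15*h_D

Substituting h_A = 0 and rearranging gives the linear system (I - Q) h = 1:
  [13/15, -2/5, -1/3] . (h_B, h_C, h_D) = 1
  [-4/15, 2/3, -1/15] . (h_B, h_C, h_D) = 1
  [-1/15, -7/15, 14/15] . (h_B, h_C, h_D) = 1

Solving yields:
  h_B = 220/57
  h_C = 445/133
  h_D = 1205/399

Starting state is B, so the expected hitting time is h_B = 220/57.

Answer: 220/57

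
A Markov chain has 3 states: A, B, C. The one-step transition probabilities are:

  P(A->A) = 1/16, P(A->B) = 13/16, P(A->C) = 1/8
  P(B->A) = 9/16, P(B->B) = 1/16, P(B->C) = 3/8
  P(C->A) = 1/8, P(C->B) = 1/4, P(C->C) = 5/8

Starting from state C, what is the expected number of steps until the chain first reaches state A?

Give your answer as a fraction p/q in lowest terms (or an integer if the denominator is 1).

Answer: 152/33

Derivation:
Let h_i = expected steps to first reach A from state i.
Boundary: h_A = 0.
First-step equations for the other states:
  h_B = 1 + 9/16*h_A + 1/16*h_B + 3/8*h_C
  h_C = 1 + 1/8*h_A + 1/4*h_B + 5/8*h_C

Substituting h_A = 0 and rearranging gives the linear system (I - Q) h = 1:
  [15/16, -3/8] . (h_B, h_C) = 1
  [-1/4, 3/8] . (h_B, h_C) = 1

Solving yields:
  h_B = 32/11
  h_C = 152/33

Starting state is C, so the expected hitting time is h_C = 152/33.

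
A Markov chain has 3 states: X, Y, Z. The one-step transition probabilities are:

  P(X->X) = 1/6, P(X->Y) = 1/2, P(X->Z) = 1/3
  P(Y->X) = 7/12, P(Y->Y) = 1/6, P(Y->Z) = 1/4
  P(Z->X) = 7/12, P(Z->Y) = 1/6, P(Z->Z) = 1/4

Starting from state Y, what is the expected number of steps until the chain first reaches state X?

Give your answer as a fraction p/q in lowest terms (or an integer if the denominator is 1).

Let h_i = expected steps to first reach X from state i.
Boundary: h_X = 0.
First-step equations for the other states:
  h_Y = 1 + 7/12*h_X + 1/6*h_Y + 1/4*h_Z
  h_Z = 1 + 7/12*h_X + 1/6*h_Y + 1/4*h_Z

Substituting h_X = 0 and rearranging gives the linear system (I - Q) h = 1:
  [5/6, -1/4] . (h_Y, h_Z) = 1
  [-1/6, 3/4] . (h_Y, h_Z) = 1

Solving yields:
  h_Y = 12/7
  h_Z = 12/7

Starting state is Y, so the expected hitting time is h_Y = 12/7.

Answer: 12/7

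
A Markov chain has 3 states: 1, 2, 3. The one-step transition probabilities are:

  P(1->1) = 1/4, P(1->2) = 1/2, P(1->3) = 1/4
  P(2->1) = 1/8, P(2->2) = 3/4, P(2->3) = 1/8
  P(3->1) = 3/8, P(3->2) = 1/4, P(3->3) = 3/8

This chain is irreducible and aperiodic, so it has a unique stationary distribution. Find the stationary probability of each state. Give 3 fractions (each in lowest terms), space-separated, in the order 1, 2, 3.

The stationary distribution satisfies pi = pi * P, i.e.:
  pi_1 = 1/4*pi_1 + 1/8*pi_2 + 3/8*pi_3
  pi_2 = 1/2*pi_1 + 3/4*pi_2 + 1/4*pi_3
  pi_3 = 1/4*pi_1 + 1/8*pi_2 + 3/8*pi_3
with normalization: pi_1 + pi_2 + pi_3 = 1.

Using the first 2 balance equations plus normalization, the linear system A*pi = b is:
  [-3/4, 1/8, 3/8] . pi = 0
  [1/2, -1/4, 1/4] . pi = 0
  [1, 1, 1] . pi = 1

Solving yields:
  pi_1 = 1/5
  pi_2 = 3/5
  pi_3 = 1/5

Verification (pi * P):
  1/5*1/4 + 3/5*1/8 + 1/5*3/8 = 1/5 = pi_1  (ok)
  1/5*1/2 + 3/5*3/4 + 1/5*1/4 = 3/5 = pi_2  (ok)
  1/5*1/4 + 3/5*1/8 + 1/5*3/8 = 1/5 = pi_3  (ok)

Answer: 1/5 3/5 1/5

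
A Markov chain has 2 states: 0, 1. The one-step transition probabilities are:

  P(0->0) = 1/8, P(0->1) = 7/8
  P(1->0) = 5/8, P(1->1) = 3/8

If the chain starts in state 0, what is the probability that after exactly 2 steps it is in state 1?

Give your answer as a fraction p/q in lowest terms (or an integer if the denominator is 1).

Answer: 7/16

Derivation:
Computing P^2 by repeated multiplication:
P^1 =
  0: [1/8, 7/8]
  1: [5/8, 3/8]
P^2 =
  0: [9/16, 7/16]
  1: [5/16, 11/16]

(P^2)[0 -> 1] = 7/16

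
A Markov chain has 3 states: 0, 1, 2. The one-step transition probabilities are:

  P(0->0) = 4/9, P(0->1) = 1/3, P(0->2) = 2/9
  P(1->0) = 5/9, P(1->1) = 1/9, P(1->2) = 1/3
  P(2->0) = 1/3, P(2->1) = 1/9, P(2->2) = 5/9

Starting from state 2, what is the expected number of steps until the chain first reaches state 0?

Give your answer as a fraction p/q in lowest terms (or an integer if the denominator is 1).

Let h_i = expected steps to first reach 0 from state i.
Boundary: h_0 = 0.
First-step equations for the other states:
  h_1 = 1 + 5/9*h_0 + 1/9*h_1 + 1/3*h_2
  h_2 = 1 + 1/3*h_0 + 1/9*h_1 + 5/9*h_2

Substituting h_0 = 0 and rearranging gives the linear system (I - Q) h = 1:
  [8/9, -1/3] . (h_1, h_2) = 1
  [-1/9, 4/9] . (h_1, h_2) = 1

Solving yields:
  h_1 = 63/29
  h_2 = 81/29

Starting state is 2, so the expected hitting time is h_2 = 81/29.

Answer: 81/29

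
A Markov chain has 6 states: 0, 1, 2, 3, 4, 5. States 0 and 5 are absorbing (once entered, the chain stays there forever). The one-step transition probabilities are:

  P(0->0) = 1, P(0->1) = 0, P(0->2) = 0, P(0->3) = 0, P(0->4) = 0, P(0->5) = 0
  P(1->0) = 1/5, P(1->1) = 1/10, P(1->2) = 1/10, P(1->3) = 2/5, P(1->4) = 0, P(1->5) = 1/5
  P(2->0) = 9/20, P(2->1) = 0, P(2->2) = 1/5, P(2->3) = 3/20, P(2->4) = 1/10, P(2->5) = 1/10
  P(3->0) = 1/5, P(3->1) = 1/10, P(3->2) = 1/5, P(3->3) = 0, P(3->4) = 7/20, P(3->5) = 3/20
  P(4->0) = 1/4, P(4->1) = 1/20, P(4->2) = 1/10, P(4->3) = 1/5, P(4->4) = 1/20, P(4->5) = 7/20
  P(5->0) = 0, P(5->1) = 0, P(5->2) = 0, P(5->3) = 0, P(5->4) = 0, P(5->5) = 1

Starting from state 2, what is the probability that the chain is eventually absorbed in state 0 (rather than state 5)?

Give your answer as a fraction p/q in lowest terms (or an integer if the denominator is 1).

Answer: 32311/44179

Derivation:
Let a_i = P(absorbed in 0 | start in state i).
Boundary conditions: a_0 = 1, a_5 = 0.
For each transient state i, a_i = sum_j P(i->j) * a_j:
  a_1 = 1/5*a_0 + 1/10*a_1 + 1/10*a_2 + 2/5*a_3 + 0*a_4 + 1/5*a_5
  a_2 = 9/20*a_0 + 0*a_1 + 1/5*a_2 + 3/20*a_3 + 1/10*a_4 + 1/10*a_5
  a_3 = 1/5*a_0 + 1/10*a_1 + 1/5*a_2 + 0*a_3 + 7/20*a_4 + 3/20*a_5
  a_4 = 1/4*a_0 + 1/20*a_1 + 1/10*a_2 + 1/5*a_3 + 1/20*a_4 + 7/20*a_5

Substituting a_0 = 1 and a_5 = 0, rearrange to (I - Q) a = r where r[i] = P(i -> 0):
  [9/10, -1/10, -2/5, 0] . (a_1, a_2, a_3, a_4) = 1/5
  [0, 4/5, -3/20, -1/10] . (a_1, a_2, a_3, a_4) = 9/20
  [-1/10, -1/5, 1, -7/20] . (a_1, a_2, a_3, a_4) = 1/5
  [-1/20, -1/10, -1/5, 19/20] . (a_1, a_2, a_3, a_4) = 1/4

Solving yields:
  a_1 = 24673/44179
  a_2 = 32311/44179
  a_3 = 25347/44179
  a_4 = 21662/44179

Starting state is 2, so the absorption probability is a_2 = 32311/44179.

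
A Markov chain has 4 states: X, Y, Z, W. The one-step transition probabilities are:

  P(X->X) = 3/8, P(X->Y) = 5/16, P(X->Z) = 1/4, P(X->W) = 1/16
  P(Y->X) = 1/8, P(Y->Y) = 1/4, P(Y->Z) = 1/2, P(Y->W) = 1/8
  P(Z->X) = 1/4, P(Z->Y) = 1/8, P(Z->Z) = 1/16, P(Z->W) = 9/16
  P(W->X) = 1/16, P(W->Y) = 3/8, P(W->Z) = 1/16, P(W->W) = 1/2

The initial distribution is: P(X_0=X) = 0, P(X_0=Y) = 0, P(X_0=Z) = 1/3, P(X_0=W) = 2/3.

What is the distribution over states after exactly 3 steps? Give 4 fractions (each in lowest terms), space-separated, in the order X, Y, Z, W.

Answer: 669/4096 3367/12288 2765/12288 1383/4096

Derivation:
Propagating the distribution step by step (d_{t+1} = d_t * P):
d_0 = (X=0, Y=0, Z=1/3, W=2/3)
  d_1[X] = 0*3/8 + 0*1/8 + 1/3*1/4 + 2/3*1/16 = 1/8
  d_1[Y] = 0*5/16 + 0*1/4 + 1/3*1/8 + 2/3*3/8 = 7/24
  d_1[Z] = 0*1/4 + 0*1/2 + 1/3*1/16 + 2/3*1/16 = 1/16
  d_1[W] = 0*1/16 + 0*1/8 + 1/3*9/16 + 2/3*1/2 = 25/48
d_1 = (X=1/8, Y=7/24, Z=1/16, W=25/48)
  d_2[X] = 1/8*3/8 + 7/24*1/8 + 1/16*1/4 + 25/48*1/16 = 101/768
  d_2[Y] = 1/8*5/16 + 7/24*1/4 + 1/16*1/8 + 25/48*3/8 = 121/384
  d_2[Z] = 1/8*1/4 + 7/24*1/2 + 1/16*1/16 + 25/48*1/16 = 41/192
  d_2[W] = 1/8*1/16 + 7/24*1/8 + 1/16*9/16 + 25/48*1/2 = 87/256
d_2 = (X=101/768, Y=121/384, Z=41/192, W=87/256)
  d_3[X] = 101/768*3/8 + 121/384*1/8 + 41/192*1/4 + 87/256*1/16 = 669/4096
  d_3[Y] = 101/768*5/16 + 121/384*1/4 + 41/192*1/8 + 87/256*3/8 = 3367/12288
  d_3[Z] = 101/768*1/4 + 121/384*1/2 + 41/192*1/16 + 87/256*1/16 = 2765/12288
  d_3[W] = 101/768*1/16 + 121/384*1/8 + 41/192*9/16 + 87/256*1/2 = 1383/4096
d_3 = (X=669/4096, Y=3367/12288, Z=2765/12288, W=1383/4096)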